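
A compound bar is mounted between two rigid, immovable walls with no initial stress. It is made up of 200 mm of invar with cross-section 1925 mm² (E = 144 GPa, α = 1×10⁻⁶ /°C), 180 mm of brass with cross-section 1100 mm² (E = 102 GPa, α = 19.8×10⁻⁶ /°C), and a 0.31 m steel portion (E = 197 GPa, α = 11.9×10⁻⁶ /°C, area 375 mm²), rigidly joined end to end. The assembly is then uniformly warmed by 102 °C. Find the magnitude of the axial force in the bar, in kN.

With the walls removed the bar would change length by δ_free = Σ αᵢΔT Lᵢ = 1×10⁻⁶×102×200 + 19.8×10⁻⁶×102×180 + 11.9×10⁻⁶×102×310 = 0.7602 mm.
The rigid supports impose zero overall length change; the single axial force P common to all segments must satisfy P Σ Lᵢ/(AᵢEᵢ) = δ_free.
The series flexibility is Σ Lᵢ/(AᵢEᵢ) = 200/(1925×144×10³) + 180/(1100×102×10³) + 310/(375×197×10³) = 6.522×10⁻⁶ mm/N.
So P = 0.7602 / 6.522×10⁻⁶ = 116.6 kN, compressive.

P ≈ 117 kN (compressive)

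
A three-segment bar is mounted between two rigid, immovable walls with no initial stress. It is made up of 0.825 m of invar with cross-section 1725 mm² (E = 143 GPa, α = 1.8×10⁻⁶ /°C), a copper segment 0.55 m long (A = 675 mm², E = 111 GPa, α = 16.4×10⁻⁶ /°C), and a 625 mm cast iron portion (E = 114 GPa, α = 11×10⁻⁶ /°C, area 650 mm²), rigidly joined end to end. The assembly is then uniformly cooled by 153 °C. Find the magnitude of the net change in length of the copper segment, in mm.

|ΔL| ≈ 0.359 mm

Free thermal contraction of the whole bar: Σ αᵢΔT Lᵢ = 1.8×10⁻⁶×153×825 + 16.4×10⁻⁶×153×550 + 11×10⁻⁶×153×625 = 2.659 mm.
The rigid supports impose zero overall length change; the single axial force P common to all segments must satisfy P Σ Lᵢ/(AᵢEᵢ) = δ_free.
The series flexibility is Σ Lᵢ/(AᵢEᵢ) = 825/(1725×143×10³) + 550/(675×111×10³) + 625/(650×114×10³) = 1.912×10⁻⁵ mm/N.
So P = 2.659 / 1.912×10⁻⁵ = 139.1 kN, tensile.
For the copper segment, free thermal change = 16.4×10⁻⁶×153×550 = 1.38 mm and elastic change from P = 139100×550/(675×111×10³) = 1.021 mm; these oppose, so the net change is 0.359 mm (segment shortens).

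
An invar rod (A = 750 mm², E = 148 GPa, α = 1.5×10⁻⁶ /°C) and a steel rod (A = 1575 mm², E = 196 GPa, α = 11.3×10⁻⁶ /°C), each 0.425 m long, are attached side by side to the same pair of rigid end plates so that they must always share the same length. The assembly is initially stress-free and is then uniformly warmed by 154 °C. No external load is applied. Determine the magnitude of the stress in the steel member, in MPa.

σ ≈ 78.2 MPa (compressive)

The steel has the larger α, so on heating it would change length more than the invar if both were free. The rigid plates force a common final length, so the steel is put into compression and the invar into tension, with equal and opposite forces P (no external load).
Setting the final lengths equal and cancelling L: (α₁ − α₂)ΔT = P/(A₁E₁) + P/(A₂E₂).
|α₁ − α₂|·ΔT = 9.8×10⁻⁶ × 154 = 0.001509.
1/(A₁E₁) + 1/(A₂E₂) = 1/(750×148×10³) + 1/(1575×196×10³) = 1.225×10⁻⁸ N⁻¹.
P = 0.001509 / 1.225×10⁻⁸ = 123200 N = 123.2 kN.
σ_{steel} = P/A₂ = 123200/1575 = 78.23 MPa, compressive.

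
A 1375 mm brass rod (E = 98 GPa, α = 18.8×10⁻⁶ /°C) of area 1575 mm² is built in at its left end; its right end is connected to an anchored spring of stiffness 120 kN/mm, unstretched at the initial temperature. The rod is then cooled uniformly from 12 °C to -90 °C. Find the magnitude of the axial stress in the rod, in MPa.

σ ≈ 97.1 MPa (tensile)

The unrestrained thermal change is αΔT L = 18.8×10⁻⁶ × 102 × 1375 = 2.637 mm.
With a force P in the spring, the elastic change of the rod is PL/(AE) and that of the spring is P/k; compatibility requires their sum to equal δ_free.
So P = δ_free / [L/(AE) + 1/k] = 2.637 / [ 1375/(1575×98×10³) + 1/(120×10³) ].
P = 2.637 / 1.724×10⁻⁵ = 152900 N.
σ = P/A = 152900/1575 = 97.1 MPa.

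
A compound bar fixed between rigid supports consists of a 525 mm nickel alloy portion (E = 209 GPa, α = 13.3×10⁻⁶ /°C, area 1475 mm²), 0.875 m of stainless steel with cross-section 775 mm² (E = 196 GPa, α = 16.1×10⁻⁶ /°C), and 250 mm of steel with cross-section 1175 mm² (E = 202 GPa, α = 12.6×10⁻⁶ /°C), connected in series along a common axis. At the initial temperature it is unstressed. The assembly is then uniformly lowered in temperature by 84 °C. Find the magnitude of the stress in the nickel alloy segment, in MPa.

Free thermal contraction of the whole bar: Σ αᵢΔT Lᵢ = 13.3×10⁻⁶×84×525 + 16.1×10⁻⁶×84×875 + 12.6×10⁻⁶×84×250 = 2.034 mm.
Since the ends are fixed, an axial force P builds up, equal in every segment, with P · Σ Lᵢ/(AᵢEᵢ) = δ_free.
Σ Lᵢ/(AᵢEᵢ) = 525/(1475×209×10³) + 875/(775×196×10³) + 250/(1175×202×10³) = 8.517×10⁻⁶ mm/N.
P = 2.034 / 8.517×10⁻⁶ = 238900 N = 238.9 kN, tensile.
σ_{nickel alloy} = P / A = 238900 / 1475 = 162 MPa.

σ ≈ 162 MPa (tensile)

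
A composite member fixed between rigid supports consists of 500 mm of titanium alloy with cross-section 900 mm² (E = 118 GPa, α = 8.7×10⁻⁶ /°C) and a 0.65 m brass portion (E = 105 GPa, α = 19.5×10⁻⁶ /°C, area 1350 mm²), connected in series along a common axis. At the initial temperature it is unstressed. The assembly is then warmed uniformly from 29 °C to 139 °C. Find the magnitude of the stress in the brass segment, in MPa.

With the walls removed the bar would change length by δ_free = Σ αᵢΔT Lᵢ = 8.7×10⁻⁶×110×500 + 19.5×10⁻⁶×110×650 = 1.873 mm.
The rigid supports impose zero overall length change; the single axial force P common to all segments must satisfy P Σ Lᵢ/(AᵢEᵢ) = δ_free.
The series flexibility is Σ Lᵢ/(AᵢEᵢ) = 500/(900×118×10³) + 650/(1350×105×10³) = 9.294×10⁻⁶ mm/N.
So P = 1.873 / 9.294×10⁻⁶ = 201.5 kN, compressive.
σ_{brass} = P / A = 201500 / 1350 = 149.3 MPa.

σ ≈ 149 MPa (compressive)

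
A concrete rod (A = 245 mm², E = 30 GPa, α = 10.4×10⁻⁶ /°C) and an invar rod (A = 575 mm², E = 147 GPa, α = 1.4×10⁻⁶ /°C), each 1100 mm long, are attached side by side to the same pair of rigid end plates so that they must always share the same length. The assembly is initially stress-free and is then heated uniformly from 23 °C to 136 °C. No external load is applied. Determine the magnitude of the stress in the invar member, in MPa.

The concrete has the larger α, so on heating it would change length more than the invar if both were free. The rigid plates force a common final length, so the concrete is put into compression and the invar into tension, with equal and opposite forces P (no external load).
Equating the net (thermal + elastic) strains gives |α₁ − α₂|·ΔT = P·[1/(A₁E₁) + 1/(A₂E₂)].
|α₁ − α₂|·ΔT = 9×10⁻⁶ × 113 = 0.001017.
1/(A₁E₁) + 1/(A₂E₂) = 1/(245×30×10³) + 1/(575×147×10³) = 1.479×10⁻⁷ N⁻¹.
So P = 0.001017 / 1.479×10⁻⁷ = 6.877 kN.
σ_{invar} = P/A₂ = 6877/575 = 11.96 MPa, tensile.

σ ≈ 12 MPa (tensile)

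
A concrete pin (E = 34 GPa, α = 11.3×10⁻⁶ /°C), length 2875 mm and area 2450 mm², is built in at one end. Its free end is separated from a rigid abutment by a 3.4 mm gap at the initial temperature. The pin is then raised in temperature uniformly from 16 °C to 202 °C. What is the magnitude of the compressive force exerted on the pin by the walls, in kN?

P ≈ 76.6 kN

Free thermal elongation = αΔT L = 11.3×10⁻⁶ × 186 × 2875 = 6.043 mm.
The gap closes (δ_free > 3.4 mm) and the wall then resists a further 6.043 − 3.4 = 2.643 mm of expansion.
Compatibility: PL/(AE) = 2.643 mm, so σ = P/A = E × (2.643/2875) = 31.25 MPa.
Force on the wall = σA = 31.25 × 2450 mm² = 76.57 kN.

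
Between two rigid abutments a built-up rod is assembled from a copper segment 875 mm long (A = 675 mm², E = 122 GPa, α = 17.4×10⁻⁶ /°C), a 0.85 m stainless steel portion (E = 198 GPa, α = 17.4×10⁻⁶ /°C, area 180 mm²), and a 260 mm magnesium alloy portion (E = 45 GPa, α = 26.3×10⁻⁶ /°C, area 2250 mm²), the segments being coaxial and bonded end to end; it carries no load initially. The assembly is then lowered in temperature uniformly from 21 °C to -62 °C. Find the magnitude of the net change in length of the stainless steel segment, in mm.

Free thermal contraction of the whole bar: Σ αᵢΔT Lᵢ = 17.4×10⁻⁶×83×875 + 17.4×10⁻⁶×83×850 + 26.3×10⁻⁶×83×260 = 3.059 mm.
The walls prevent any net length change, so an axial force P (same in every segment) develops. Compatibility: P · Σ Lᵢ/(AᵢEᵢ) = δ_free.
The series flexibility is Σ Lᵢ/(AᵢEᵢ) = 875/(675×122×10³) + 850/(180×198×10³) + 260/(2250×45×10³) = 3.704×10⁻⁵ mm/N.
So P = 3.059 / 3.704×10⁻⁵ = 82.57 kN, tensile.
For the stainless steel segment, free thermal change = 17.4×10⁻⁶×83×850 = 1.228 mm and elastic change from P = 82570×850/(180×198×10³) = 1.969 mm; these oppose, so the net change is 0.742 mm (segment lengthens).

|ΔL| ≈ 0.742 mm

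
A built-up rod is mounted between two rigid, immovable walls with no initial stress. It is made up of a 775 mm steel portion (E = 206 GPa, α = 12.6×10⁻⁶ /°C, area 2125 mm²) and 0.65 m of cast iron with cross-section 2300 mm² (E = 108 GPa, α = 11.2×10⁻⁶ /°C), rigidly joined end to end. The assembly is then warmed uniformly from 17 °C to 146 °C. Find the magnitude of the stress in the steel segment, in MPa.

σ ≈ 236 MPa (compressive)

If the supports were absent, the total length change would be Σ αᵢΔT Lᵢ = 12.6×10⁻⁶×129×775 + 11.2×10⁻⁶×129×650 = 2.199 mm.
Since the ends are fixed, an axial force P builds up, equal in every segment, with P · Σ Lᵢ/(AᵢEᵢ) = δ_free.
The series flexibility is Σ Lᵢ/(AᵢEᵢ) = 775/(2125×206×10³) + 650/(2300×108×10³) = 4.387×10⁻⁶ mm/N.
P = 2.199 / 4.387×10⁻⁶ = 501200 N = 501.2 kN, compressive.
σ_{steel} = P / A = 501200 / 2125 = 235.9 MPa.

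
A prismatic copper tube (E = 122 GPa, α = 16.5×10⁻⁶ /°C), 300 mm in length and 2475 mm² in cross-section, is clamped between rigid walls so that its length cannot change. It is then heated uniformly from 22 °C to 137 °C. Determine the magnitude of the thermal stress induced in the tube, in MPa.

σ ≈ 231 MPa (compressive)

The supports are rigid, so the total axial strain is zero. The restrained thermal strain is ε = αΔT = 16.5×10⁻⁶ × 115 = 1897.5×10⁻⁶.
The stress required to suppress this strain is σ = Eε = 122×10³ × 1897.5×10⁻⁶ = 231.5 MPa, compressive since the tube is trying to expand.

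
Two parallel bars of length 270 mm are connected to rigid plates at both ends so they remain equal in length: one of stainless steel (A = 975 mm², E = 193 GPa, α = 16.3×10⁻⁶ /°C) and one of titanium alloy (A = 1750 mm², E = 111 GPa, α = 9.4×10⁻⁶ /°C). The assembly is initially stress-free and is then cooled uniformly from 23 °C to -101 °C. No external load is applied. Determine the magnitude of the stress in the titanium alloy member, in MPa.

Equilibrium of a rigid end plate with no external load gives equal and opposite internal forces ±P in the two members. Since α_{stainless steel} > α_{titanium alloy}, cooling drives the stainless steel into tension and the titanium alloy into compression.
Setting the final lengths equal and cancelling L: (α₁ − α₂)ΔT = P/(A₁E₁) + P/(A₂E₂).
|α₁ − α₂|·ΔT = 6.9×10⁻⁶ × 124 = 0.0008556.
1/(A₁E₁) + 1/(A₂E₂) = 1/(975×193×10³) + 1/(1750×111×10³) = 1.046×10⁻⁸ N⁻¹.
So P = 0.0008556 / 1.046×10⁻⁸ = 81.78 kN.
σ_{titanium alloy} = P/A₂ = 81780/1750 = 46.73 MPa, compressive.

σ ≈ 46.7 MPa (compressive)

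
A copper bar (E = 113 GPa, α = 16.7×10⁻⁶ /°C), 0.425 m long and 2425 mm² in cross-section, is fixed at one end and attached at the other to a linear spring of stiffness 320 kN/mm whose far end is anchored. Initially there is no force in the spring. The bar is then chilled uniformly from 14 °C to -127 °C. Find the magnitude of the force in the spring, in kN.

The unrestrained thermal change is αΔT L = 16.7×10⁻⁶ × 141 × 425 = 1.001 mm.
Let P be the tensile force in the spring. The bar extends elastically by PL/(AE) and the spring stretches by P/k; together these equal δ_free.
So P = δ_free / [L/(AE) + 1/k] = 1.001 / [ 425/(2425×113×10³) + 1/(320×10³) ].
P = 1.001 / 4.676×10⁻⁶ = 214000 N.

P ≈ 214 kN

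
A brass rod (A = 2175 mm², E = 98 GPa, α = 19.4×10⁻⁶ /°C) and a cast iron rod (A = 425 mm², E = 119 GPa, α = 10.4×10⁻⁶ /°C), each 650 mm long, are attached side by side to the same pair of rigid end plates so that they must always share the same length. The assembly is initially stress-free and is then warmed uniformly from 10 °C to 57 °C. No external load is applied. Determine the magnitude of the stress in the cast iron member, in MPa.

σ ≈ 40.7 MPa (tensile)

Both members must finish at the same length. With the larger α, the brass tends to over-expand; the plates restrain it, putting the brass in compression and the cast iron in tension. With no external load the two internal forces are equal and opposite, magnitude P.
Compatibility of the two members (thermal + elastic change equal): (α₁ − α₂)ΔT = P·[1/(A₁E₁) + 1/(A₂E₂)].
|α₁ − α₂|·ΔT = 9×10⁻⁶ × 47 = 0.000423.
1/(A₁E₁) + 1/(A₂E₂) = 1/(2175×98×10³) + 1/(425×119×10³) = 2.446×10⁻⁸ N⁻¹.
So P = 0.000423 / 2.446×10⁻⁸ = 17.29 kN.
σ_{cast iron} = P/A₂ = 17290/425 = 40.68 MPa, tensile.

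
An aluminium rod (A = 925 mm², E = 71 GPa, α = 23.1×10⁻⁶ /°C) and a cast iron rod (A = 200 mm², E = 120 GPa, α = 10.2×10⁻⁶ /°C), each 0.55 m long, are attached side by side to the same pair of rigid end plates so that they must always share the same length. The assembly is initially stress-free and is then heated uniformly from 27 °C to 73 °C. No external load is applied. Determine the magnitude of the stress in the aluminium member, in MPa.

The aluminium has the larger α, so on heating it would change length more than the cast iron if both were free. The rigid plates force a common final length, so the aluminium is put into compression and the cast iron into tension, with equal and opposite forces P (no external load).
Setting the final lengths equal and cancelling L: (α₁ − α₂)ΔT = P/(A₁E₁) + P/(A₂E₂).
|α₁ − α₂|·ΔT = 12.9×10⁻⁶ × 46 = 0.0005934.
1/(A₁E₁) + 1/(A₂E₂) = 1/(925×71×10³) + 1/(200×120×10³) = 5.689×10⁻⁸ N⁻¹.
So P = 0.0005934 / 5.689×10⁻⁸ = 10.43 kN.
σ_{aluminium} = P/A₁ = 10430/925 = 11.28 MPa, compressive.

σ ≈ 11.3 MPa (compressive)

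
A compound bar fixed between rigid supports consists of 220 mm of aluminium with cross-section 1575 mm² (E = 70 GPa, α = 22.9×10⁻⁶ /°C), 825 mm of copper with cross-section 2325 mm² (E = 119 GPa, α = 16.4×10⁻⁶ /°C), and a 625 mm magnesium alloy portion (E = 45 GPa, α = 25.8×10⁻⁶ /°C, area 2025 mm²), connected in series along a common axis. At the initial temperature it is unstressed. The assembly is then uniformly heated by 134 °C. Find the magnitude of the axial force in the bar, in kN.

Free thermal expansion of the whole bar: Σ αᵢΔT Lᵢ = 22.9×10⁻⁶×134×220 + 16.4×10⁻⁶×134×825 + 25.8×10⁻⁶×134×625 = 4.649 mm.
Since the ends are fixed, an axial force P builds up, equal in every segment, with P · Σ Lᵢ/(AᵢEᵢ) = δ_free.
Σ Lᵢ/(AᵢEᵢ) = 220/(1575×70×10³) + 825/(2325×119×10³) + 625/(2025×45×10³) = 1.184×10⁻⁵ mm/N.
P = 4.649 / 1.184×10⁻⁵ = 392800 N = 392.8 kN, compressive.

P ≈ 393 kN (compressive)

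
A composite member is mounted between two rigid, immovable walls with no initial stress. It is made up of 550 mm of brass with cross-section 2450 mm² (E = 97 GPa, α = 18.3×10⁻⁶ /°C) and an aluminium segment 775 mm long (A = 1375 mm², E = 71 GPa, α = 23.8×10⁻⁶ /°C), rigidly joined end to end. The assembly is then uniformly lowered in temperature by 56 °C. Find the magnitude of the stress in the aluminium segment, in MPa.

Free thermal contraction of the whole bar: Σ αᵢΔT Lᵢ = 18.3×10⁻⁶×56×550 + 23.8×10⁻⁶×56×775 = 1.597 mm.
The walls prevent any net length change, so an axial force P (same in every segment) develops. Compatibility: P · Σ Lᵢ/(AᵢEᵢ) = δ_free.
The series flexibility is Σ Lᵢ/(AᵢEᵢ) = 550/(2450×97×10³) + 775/(1375×71×10³) = 1.025×10⁻⁵ mm/N.
P = 1.597 / 1.025×10⁻⁵ = 155700 N = 155.7 kN, tensile.
σ_{aluminium} = P / A = 155700 / 1375 = 113.2 MPa.

σ ≈ 113 MPa (tensile)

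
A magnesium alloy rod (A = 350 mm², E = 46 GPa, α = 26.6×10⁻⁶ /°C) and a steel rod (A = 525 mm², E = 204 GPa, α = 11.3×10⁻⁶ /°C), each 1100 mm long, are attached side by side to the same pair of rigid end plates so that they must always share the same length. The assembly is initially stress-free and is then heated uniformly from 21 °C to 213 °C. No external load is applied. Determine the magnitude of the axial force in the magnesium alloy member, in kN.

Both members must finish at the same length. With the larger α, the magnesium alloy tends to over-expand; the plates restrain it, putting the magnesium alloy in compression and the steel in tension. With no external load the two internal forces are equal and opposite, magnitude P.
Compatibility of the two members (thermal + elastic change equal): (α₁ − α₂)ΔT = P·[1/(A₁E₁) + 1/(A₂E₂)].
|α₁ − α₂|·ΔT = 15.3×10⁻⁶ × 192 = 0.002938.
1/(A₁E₁) + 1/(A₂E₂) = 1/(350×46×10³) + 1/(525×204×10³) = 7.145×10⁻⁸ N⁻¹.
P = 0.002938 / 7.145×10⁻⁸ = 41110 N = 41.11 kN.

P ≈ 41.1 kN (compressive in the magnesium alloy)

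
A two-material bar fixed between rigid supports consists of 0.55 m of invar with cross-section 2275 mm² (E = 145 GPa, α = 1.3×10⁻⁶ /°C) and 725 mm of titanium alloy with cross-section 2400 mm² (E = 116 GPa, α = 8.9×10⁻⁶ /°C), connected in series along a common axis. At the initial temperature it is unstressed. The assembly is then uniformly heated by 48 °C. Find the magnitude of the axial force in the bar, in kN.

If the supports were absent, the total length change would be Σ αᵢΔT Lᵢ = 1.3×10⁻⁶×48×550 + 8.9×10⁻⁶×48×725 = 0.344 mm.
The rigid supports impose zero overall length change; the single axial force P common to all segments must satisfy P Σ Lᵢ/(AᵢEᵢ) = δ_free.
Σ Lᵢ/(AᵢEᵢ) = 550/(2275×145×10³) + 725/(2400×116×10³) = 4.271×10⁻⁶ mm/N.
So P = 0.344 / 4.271×10⁻⁶ = 80.54 kN, compressive.

P ≈ 80.5 kN (compressive)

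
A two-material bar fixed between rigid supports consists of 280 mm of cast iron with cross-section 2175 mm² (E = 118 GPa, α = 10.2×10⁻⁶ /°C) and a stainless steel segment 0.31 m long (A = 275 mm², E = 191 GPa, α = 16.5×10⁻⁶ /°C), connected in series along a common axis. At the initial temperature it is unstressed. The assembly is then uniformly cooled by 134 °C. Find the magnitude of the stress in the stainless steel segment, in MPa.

σ ≈ 555 MPa (tensile)

Free thermal contraction of the whole bar: Σ αᵢΔT Lᵢ = 10.2×10⁻⁶×134×280 + 16.5×10⁻⁶×134×310 = 1.068 mm.
The walls prevent any net length change, so an axial force P (same in every segment) develops. Compatibility: P · Σ Lᵢ/(AᵢEᵢ) = δ_free.
The series flexibility is Σ Lᵢ/(AᵢEᵢ) = 280/(2175×118×10³) + 310/(275×191×10³) = 6.993×10⁻⁶ mm/N.
So P = 1.068 / 6.993×10⁻⁶ = 152.7 kN, tensile.
σ_{stainless steel} = P / A = 152700 / 275 = 555.4 MPa.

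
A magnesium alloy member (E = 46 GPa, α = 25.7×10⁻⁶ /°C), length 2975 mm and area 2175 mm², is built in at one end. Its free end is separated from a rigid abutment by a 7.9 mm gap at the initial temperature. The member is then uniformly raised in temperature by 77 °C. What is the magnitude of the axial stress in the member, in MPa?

Unrestrained expansion: δ_free = αΔT L = 25.7×10⁻⁶ × 77 × 2975 = 5.887 mm.
Since δ_free = 5.89 mm is less than the 7.9 mm gap, the member never touches the wall. No axial force develops.

σ ≈ 0 MPa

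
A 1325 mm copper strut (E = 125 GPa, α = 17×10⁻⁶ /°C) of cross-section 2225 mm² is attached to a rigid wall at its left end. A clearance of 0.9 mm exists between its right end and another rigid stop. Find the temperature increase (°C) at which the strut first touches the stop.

The gap closes when αΔT L = 0.9 mm, since the strut is still unstressed at that instant.
So ΔT = g/(αL) = 0.9/(17×10⁻⁶ × 1325) = 39.96 °C.

ΔT ≈ 40 °C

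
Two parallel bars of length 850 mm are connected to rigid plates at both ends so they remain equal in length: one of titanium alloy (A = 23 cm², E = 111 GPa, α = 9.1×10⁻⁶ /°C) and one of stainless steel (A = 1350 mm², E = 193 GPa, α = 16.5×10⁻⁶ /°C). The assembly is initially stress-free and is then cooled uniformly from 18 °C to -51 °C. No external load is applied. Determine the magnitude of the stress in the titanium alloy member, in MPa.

Both members must finish at the same length. With the larger α, the stainless steel tends to over-contract; the plates restrain it, putting the stainless steel in tension and the titanium alloy in compression. With no external load the two internal forces are equal and opposite, magnitude P.
Compatibility of the two members (thermal + elastic change equal): (α₁ − α₂)ΔT = P·[1/(A₁E₁) + 1/(A₂E₂)].
|α₁ − α₂|·ΔT = 7.4×10⁻⁶ × 69 = 0.0005106.
1/(A₁E₁) + 1/(A₂E₂) = 1/(2300×111×10³) + 1/(1350×193×10³) = 7.755×10⁻⁹ N⁻¹.
P = 0.0005106 / 7.755×10⁻⁹ = 65840 N = 65.84 kN.
σ_{titanium alloy} = P/A₁ = 65840/2300 = 28.63 MPa, compressive.

σ ≈ 28.6 MPa (compressive)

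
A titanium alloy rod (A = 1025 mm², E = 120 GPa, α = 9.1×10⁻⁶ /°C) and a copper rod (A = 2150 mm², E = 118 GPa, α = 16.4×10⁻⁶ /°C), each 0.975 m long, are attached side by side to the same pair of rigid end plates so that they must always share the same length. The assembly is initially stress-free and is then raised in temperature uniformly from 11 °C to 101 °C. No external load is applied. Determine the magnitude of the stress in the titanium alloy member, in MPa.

Equilibrium of a rigid end plate with no external load gives equal and opposite internal forces ±P in the two members. Since α_{copper} > α_{titanium alloy}, heating drives the copper into compression and the titanium alloy into tension.
Equating the net (thermal + elastic) strains gives |α₁ − α₂|·ΔT = P·[1/(A₁E₁) + 1/(A₂E₂)].
|α₁ − α₂|·ΔT = 7.3×10⁻⁶ × 90 = 0.000657.
1/(A₁E₁) + 1/(A₂E₂) = 1/(1025×120×10³) + 1/(2150×118×10³) = 1.207×10⁻⁸ N⁻¹.
P = 0.000657 / 1.207×10⁻⁸ = 54420 N = 54.42 kN.
σ_{titanium alloy} = P/A₁ = 54420/1025 = 53.1 MPa, tensile.

σ ≈ 53.1 MPa (tensile)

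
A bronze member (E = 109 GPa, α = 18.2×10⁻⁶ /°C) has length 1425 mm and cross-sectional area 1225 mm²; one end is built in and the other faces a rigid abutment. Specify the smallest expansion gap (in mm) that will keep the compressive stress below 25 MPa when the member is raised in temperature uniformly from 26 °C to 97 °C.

g ≈ 1.51 mm

With no wall the member would lengthen by αΔT L = 18.2×10⁻⁶ × 71 × 1425 = 1.841 mm.
At the allowable stress the elastic shortening the wall may impose is σL/E = 25 × 1425 / (109×10³) = 0.3268 mm.
The gap must absorb the remainder: g_min = 1.841 − 0.3268 = 1.515 mm.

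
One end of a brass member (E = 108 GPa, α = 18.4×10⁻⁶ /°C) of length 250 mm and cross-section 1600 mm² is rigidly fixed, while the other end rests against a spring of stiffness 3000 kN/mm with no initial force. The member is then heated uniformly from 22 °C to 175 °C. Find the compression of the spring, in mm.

δ ≈ 0.132 mm

The unrestrained thermal change is αΔT L = 18.4×10⁻⁶ × 153 × 250 = 0.7038 mm.
Let P be the compressive force at the spring. The member shortens elastically by PL/(AE) and the spring compresses by P/k; together these equal δ_free.
So P = δ_free / [L/(AE) + 1/k] = 0.7038 / [ 250/(1600×108×10³) + 1/(3000×10³) ].
P = 0.7038 / 1.78×10⁻⁶ = 395400 N.
Spring compression = P/k = 395400/(3000×10³) = 0.1318 mm.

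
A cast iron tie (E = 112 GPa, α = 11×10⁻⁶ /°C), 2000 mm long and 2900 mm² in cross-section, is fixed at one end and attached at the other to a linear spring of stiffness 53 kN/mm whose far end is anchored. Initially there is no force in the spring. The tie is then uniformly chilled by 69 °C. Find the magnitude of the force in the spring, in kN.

P ≈ 60.7 kN

If the spring were absent the tie would shorten by αΔT L = 11×10⁻⁶ × 69 × 2000 = 1.518 mm.
With a force P in the spring, the elastic change of the tie is PL/(AE) and that of the spring is P/k; compatibility requires their sum to equal δ_free.
P [ L/(AE) + 1/k ] = δ_free → P [ 2000/(2900×112×10³) + 1/(53×10³) ] = 1.518.
P = 1.518 / 2.503×10⁻⁵ = 60660 N.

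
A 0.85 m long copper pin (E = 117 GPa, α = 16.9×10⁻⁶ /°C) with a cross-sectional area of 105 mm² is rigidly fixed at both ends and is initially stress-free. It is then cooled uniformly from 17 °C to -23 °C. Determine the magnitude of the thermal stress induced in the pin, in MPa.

Because both ends are immovable the net strain is zero, and the suppressed thermal strain is αΔT = 16.9×10⁻⁶ × 40 = 676×10⁻⁶.
Hence σ = E·αΔT = 117×10³ × 676×10⁻⁶ = 79.09 MPa, tensile.

σ ≈ 79.1 MPa (tensile)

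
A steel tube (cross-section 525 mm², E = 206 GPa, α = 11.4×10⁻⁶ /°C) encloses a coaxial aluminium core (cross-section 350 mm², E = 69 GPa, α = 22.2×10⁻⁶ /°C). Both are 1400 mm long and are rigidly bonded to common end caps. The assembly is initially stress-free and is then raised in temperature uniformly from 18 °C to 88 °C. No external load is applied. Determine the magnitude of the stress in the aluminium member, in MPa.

Both members must finish at the same length. With the larger α, the aluminium tends to over-expand; the plates restrain it, putting the aluminium in compression and the steel in tension. With no external load the two internal forces are equal and opposite, magnitude P.
Equating the net (thermal + elastic) strains gives |α₁ − α₂|·ΔT = P·[1/(A₁E₁) + 1/(A₂E₂)].
|α₁ − α₂|·ΔT = 10.8×10⁻⁶ × 70 = 0.000756.
1/(A₁E₁) + 1/(A₂E₂) = 1/(525×206×10³) + 1/(350×69×10³) = 5.065×10⁻⁸ N⁻¹.
So P = 0.000756 / 5.065×10⁻⁸ = 14.92 kN.
σ_{aluminium} = P/A₂ = 14920/350 = 42.64 MPa, compressive.

σ ≈ 42.6 MPa (compressive)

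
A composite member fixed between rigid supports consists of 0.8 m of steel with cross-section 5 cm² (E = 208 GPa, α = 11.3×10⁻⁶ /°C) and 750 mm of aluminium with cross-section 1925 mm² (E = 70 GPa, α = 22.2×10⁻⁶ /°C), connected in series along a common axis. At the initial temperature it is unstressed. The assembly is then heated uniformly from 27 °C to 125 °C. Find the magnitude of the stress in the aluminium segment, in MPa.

σ ≈ 98.6 MPa (compressive)

If the supports were absent, the total length change would be Σ αᵢΔT Lᵢ = 11.3×10⁻⁶×98×800 + 22.2×10⁻⁶×98×750 = 2.518 mm.
The walls prevent any net length change, so an axial force P (same in every segment) develops. Compatibility: P · Σ Lᵢ/(AᵢEᵢ) = δ_free.
The series flexibility is Σ Lᵢ/(AᵢEᵢ) = 800/(500×208×10³) + 750/(1925×70×10³) = 1.326×10⁻⁵ mm/N.
Hence P = δ_free / Σ(L/AE) = 2.518/1.326×10⁻⁵ = 189.9 kN (compressive).
σ_{aluminium} = P / A = 189900 / 1925 = 98.65 MPa.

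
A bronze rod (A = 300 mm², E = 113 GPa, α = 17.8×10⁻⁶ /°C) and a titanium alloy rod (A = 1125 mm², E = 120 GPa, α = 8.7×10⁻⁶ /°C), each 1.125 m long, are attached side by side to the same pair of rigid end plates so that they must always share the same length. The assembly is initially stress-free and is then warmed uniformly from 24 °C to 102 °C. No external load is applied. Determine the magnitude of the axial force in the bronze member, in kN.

P ≈ 19.2 kN (compressive in the bronze)

Equilibrium of a rigid end plate with no external load gives equal and opposite internal forces ±P in the two members. Since α_{bronze} > α_{titanium alloy}, heating drives the bronze into compression and the titanium alloy into tension.
Setting the final lengths equal and cancelling L: (α₁ − α₂)ΔT = P/(A₁E₁) + P/(A₂E₂).
|α₁ − α₂|·ΔT = 9.1×10⁻⁶ × 78 = 0.0007098.
1/(A₁E₁) + 1/(A₂E₂) = 1/(300×113×10³) + 1/(1125×120×10³) = 3.691×10⁻⁸ N⁻¹.
So P = 0.0007098 / 3.691×10⁻⁸ = 19.23 kN.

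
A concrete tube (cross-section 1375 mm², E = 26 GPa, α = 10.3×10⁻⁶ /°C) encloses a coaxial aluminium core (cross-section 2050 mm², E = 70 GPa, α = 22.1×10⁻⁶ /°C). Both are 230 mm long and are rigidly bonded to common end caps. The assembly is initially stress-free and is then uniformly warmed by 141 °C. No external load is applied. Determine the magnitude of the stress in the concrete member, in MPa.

σ ≈ 34.6 MPa (tensile)

Both members must finish at the same length. With the larger α, the aluminium tends to over-expand; the plates restrain it, putting the aluminium in compression and the concrete in tension. With no external load the two internal forces are equal and opposite, magnitude P.
Equating the net (thermal + elastic) strains gives |α₁ − α₂|·ΔT = P·[1/(A₁E₁) + 1/(A₂E₂)].
|α₁ − α₂|·ΔT = 11.8×10⁻⁶ × 141 = 0.001664.
1/(A₁E₁) + 1/(A₂E₂) = 1/(1375×26×10³) + 1/(2050×70×10³) = 3.494×10⁻⁸ N⁻¹.
So P = 0.001664 / 3.494×10⁻⁸ = 47.62 kN.
σ_{concrete} = P/A₁ = 47620/1375 = 34.63 MPa, tensile.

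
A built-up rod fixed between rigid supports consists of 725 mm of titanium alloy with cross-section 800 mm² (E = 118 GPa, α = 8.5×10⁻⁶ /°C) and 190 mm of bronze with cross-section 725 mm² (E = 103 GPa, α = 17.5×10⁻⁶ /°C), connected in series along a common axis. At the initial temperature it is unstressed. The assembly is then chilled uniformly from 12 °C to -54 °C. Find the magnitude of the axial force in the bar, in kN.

Free thermal contraction of the whole bar: Σ αᵢΔT Lᵢ = 8.5×10⁻⁶×66×725 + 17.5×10⁻⁶×66×190 = 0.6262 mm.
The rigid supports impose zero overall length change; the single axial force P common to all segments must satisfy P Σ Lᵢ/(AᵢEᵢ) = δ_free.
The series flexibility is Σ Lᵢ/(AᵢEᵢ) = 725/(800×118×10³) + 190/(725×103×10³) = 1.022×10⁻⁵ mm/N.
So P = 0.6262 / 1.022×10⁻⁵ = 61.24 kN, tensile.

P ≈ 61.2 kN (tensile)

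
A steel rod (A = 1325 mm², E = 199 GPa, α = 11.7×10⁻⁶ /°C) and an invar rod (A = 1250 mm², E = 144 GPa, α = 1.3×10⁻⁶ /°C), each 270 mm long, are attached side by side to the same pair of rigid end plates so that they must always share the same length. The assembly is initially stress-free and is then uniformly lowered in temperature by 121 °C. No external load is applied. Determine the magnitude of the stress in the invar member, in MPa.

σ ≈ 108 MPa (compressive)

Equilibrium of a rigid end plate with no external load gives equal and opposite internal forces ±P in the two members. Since α_{steel} > α_{invar}, cooling drives the steel into tension and the invar into compression.
Setting the final lengths equal and cancelling L: (α₁ − α₂)ΔT = P/(A₁E₁) + P/(A₂E₂).
|α₁ − α₂|·ΔT = 10.4×10⁻⁶ × 121 = 0.001258.
1/(A₁E₁) + 1/(A₂E₂) = 1/(1325×199×10³) + 1/(1250×144×10³) = 9.348×10⁻⁹ N⁻¹.
P = 0.001258 / 9.348×10⁻⁹ = 134600 N = 134.6 kN.
σ_{invar} = P/A₂ = 134600/1250 = 107.7 MPa, compressive.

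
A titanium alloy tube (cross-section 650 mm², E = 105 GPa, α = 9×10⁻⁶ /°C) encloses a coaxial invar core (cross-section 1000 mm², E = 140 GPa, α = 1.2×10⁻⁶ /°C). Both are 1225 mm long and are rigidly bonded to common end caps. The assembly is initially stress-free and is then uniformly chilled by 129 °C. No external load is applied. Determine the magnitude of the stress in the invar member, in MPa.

σ ≈ 46.2 MPa (compressive)

The titanium alloy has the larger α, so on cooling it would change length more than the invar if both were free. The rigid plates force a common final length, so the titanium alloy is put into tension and the invar into compression, with equal and opposite forces P (no external load).
Equating the net (thermal + elastic) strains gives |α₁ − α₂|·ΔT = P·[1/(A₁E₁) + 1/(A₂E₂)].
|α₁ − α₂|·ΔT = 7.8×10⁻⁶ × 129 = 0.001006.
1/(A₁E₁) + 1/(A₂E₂) = 1/(650×105×10³) + 1/(1000×140×10³) = 2.179×10⁻⁸ N⁻¹.
So P = 0.001006 / 2.179×10⁻⁸ = 46.17 kN.
σ_{invar} = P/A₂ = 46170/1000 = 46.17 MPa, compressive.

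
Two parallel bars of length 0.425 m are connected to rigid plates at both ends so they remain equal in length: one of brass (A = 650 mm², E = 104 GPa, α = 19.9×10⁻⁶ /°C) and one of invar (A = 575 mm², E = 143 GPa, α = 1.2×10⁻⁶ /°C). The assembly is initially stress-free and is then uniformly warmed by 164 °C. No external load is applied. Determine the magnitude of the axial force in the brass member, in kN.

The brass has the larger α, so on heating it would change length more than the invar if both were free. The rigid plates force a common final length, so the brass is put into compression and the invar into tension, with equal and opposite forces P (no external load).
Setting the final lengths equal and cancelling L: (α₁ − α₂)ΔT = P/(A₁E₁) + P/(A₂E₂).
|α₁ − α₂|·ΔT = 18.7×10⁻⁶ × 164 = 0.003067.
1/(A₁E₁) + 1/(A₂E₂) = 1/(650×104×10³) + 1/(575×143×10³) = 2.695×10⁻⁸ N⁻¹.
So P = 0.003067 / 2.695×10⁻⁸ = 113.8 kN.

P ≈ 114 kN (compressive in the brass)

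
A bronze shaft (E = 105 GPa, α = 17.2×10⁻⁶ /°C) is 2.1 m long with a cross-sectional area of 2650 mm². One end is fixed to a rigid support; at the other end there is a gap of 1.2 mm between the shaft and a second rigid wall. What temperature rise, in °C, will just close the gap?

The gap closes when αΔT L = 1.2 mm, since the shaft is still unstressed at that instant.
So ΔT = g/(αL) = 1.2/(17.2×10⁻⁶ × 2100) = 33.22 °C.

ΔT ≈ 33.2 °C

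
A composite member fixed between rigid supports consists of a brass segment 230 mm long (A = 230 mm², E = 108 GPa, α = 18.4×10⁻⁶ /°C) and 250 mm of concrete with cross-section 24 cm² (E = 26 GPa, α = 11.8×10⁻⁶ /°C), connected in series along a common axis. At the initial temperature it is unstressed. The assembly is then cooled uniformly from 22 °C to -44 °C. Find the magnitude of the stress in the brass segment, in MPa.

With the walls removed the bar would change length by δ_free = Σ αᵢΔT Lᵢ = 18.4×10⁻⁶×66×230 + 11.8×10⁻⁶×66×250 = 0.474 mm.
The walls prevent any net length change, so an axial force P (same in every segment) develops. Compatibility: P · Σ Lᵢ/(AᵢEᵢ) = δ_free.
The series flexibility is Σ Lᵢ/(AᵢEᵢ) = 230/(230×108×10³) + 250/(2400×26×10³) = 1.327×10⁻⁵ mm/N.
So P = 0.474 / 1.327×10⁻⁵ = 35.73 kN, tensile.
σ_{brass} = P / A = 35730 / 230 = 155.4 MPa.

σ ≈ 155 MPa (tensile)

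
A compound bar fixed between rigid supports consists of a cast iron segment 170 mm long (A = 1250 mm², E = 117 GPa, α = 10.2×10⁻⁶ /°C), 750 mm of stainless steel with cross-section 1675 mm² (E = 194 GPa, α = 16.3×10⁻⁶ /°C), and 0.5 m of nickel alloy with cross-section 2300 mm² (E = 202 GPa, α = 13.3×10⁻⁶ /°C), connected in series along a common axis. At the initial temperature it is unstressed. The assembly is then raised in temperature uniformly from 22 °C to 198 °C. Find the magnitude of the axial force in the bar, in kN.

P ≈ 798 kN (compressive)

If the supports were absent, the total length change would be Σ αᵢΔT Lᵢ = 10.2×10⁻⁶×176×170 + 16.3×10⁻⁶×176×750 + 13.3×10⁻⁶×176×500 = 3.627 mm.
Since the ends are fixed, an axial force P builds up, equal in every segment, with P · Σ Lᵢ/(AᵢEᵢ) = δ_free.
Σ Lᵢ/(AᵢEᵢ) = 170/(1250×117×10³) + 750/(1675×194×10³) + 500/(2300×202×10³) = 4.547×10⁻⁶ mm/N.
P = 3.627 / 4.547×10⁻⁶ = 797800 N = 797.8 kN, compressive.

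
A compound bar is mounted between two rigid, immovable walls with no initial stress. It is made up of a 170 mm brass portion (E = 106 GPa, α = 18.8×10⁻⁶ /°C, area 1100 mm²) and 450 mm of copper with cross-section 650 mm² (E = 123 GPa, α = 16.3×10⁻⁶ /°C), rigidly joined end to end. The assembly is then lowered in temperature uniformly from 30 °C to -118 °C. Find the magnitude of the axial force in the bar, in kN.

P ≈ 220 kN (tensile)

If the supports were absent, the total length change would be Σ αᵢΔT Lᵢ = 18.8×10⁻⁶×148×170 + 16.3×10⁻⁶×148×450 = 1.559 mm.
The rigid supports impose zero overall length change; the single axial force P common to all segments must satisfy P Σ Lᵢ/(AᵢEᵢ) = δ_free.
Σ Lᵢ/(AᵢEᵢ) = 170/(1100×106×10³) + 450/(650×123×10³) = 7.086×10⁻⁶ mm/N.
Hence P = δ_free / Σ(L/AE) = 1.559/7.086×10⁻⁶ = 219.9 kN (tensile).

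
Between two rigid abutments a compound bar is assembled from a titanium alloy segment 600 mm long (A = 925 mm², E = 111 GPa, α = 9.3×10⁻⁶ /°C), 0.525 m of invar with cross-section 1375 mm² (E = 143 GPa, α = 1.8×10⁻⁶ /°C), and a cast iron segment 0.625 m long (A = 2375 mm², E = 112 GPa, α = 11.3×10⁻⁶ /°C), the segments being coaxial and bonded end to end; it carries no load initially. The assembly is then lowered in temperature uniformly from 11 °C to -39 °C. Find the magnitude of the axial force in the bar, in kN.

If the supports were absent, the total length change would be Σ αᵢΔT Lᵢ = 9.3×10⁻⁶×50×600 + 1.8×10⁻⁶×50×525 + 11.3×10⁻⁶×50×625 = 0.6794 mm.
The walls prevent any net length change, so an axial force P (same in every segment) develops. Compatibility: P · Σ Lᵢ/(AᵢEᵢ) = δ_free.
Σ Lᵢ/(AᵢEᵢ) = 600/(925×111×10³) + 525/(1375×143×10³) + 625/(2375×112×10³) = 1.086×10⁻⁵ mm/N.
P = 0.6794 / 1.086×10⁻⁵ = 62540 N = 62.54 kN, tensile.

P ≈ 62.5 kN (tensile)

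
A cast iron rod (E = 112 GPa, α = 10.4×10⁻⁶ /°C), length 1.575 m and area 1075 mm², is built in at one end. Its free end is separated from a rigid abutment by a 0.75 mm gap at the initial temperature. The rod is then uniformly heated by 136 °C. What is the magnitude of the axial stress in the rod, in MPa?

σ ≈ 105 MPa (compressive)

Free thermal elongation = αΔT L = 10.4×10⁻⁶ × 136 × 1575 = 2.228 mm.
The gap closes (δ_free > 0.75 mm) and the wall then resists a further 2.228 − 0.75 = 1.478 mm of expansion.
Compatibility: PL/(AE) = 1.478 mm, so σ = P/A = E × (1.478/1575) = 105.1 MPa.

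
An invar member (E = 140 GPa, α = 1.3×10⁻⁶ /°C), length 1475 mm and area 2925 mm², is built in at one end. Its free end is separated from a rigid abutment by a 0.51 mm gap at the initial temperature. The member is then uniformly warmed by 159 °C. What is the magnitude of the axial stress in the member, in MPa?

σ ≈ 0 MPa

If the wall were absent the member would grow by αΔT L = 1.3×10⁻⁶ × 159 × 1475 = 0.3049 mm.
Since δ_free = 0.305 mm is less than the 0.51 mm gap, the member never touches the wall. No axial force develops.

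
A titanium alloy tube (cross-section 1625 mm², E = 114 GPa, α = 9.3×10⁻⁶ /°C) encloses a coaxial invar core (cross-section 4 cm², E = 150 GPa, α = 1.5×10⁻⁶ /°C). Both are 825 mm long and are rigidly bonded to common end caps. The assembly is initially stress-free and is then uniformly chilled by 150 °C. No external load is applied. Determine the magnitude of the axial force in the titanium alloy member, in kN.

P ≈ 53 kN (tensile in the titanium alloy)

Both members must finish at the same length. With the larger α, the titanium alloy tends to over-contract; the plates restrain it, putting the titanium alloy in tension and the invar in compression. With no external load the two internal forces are equal and opposite, magnitude P.
Setting the final lengths equal and cancelling L: (α₁ − α₂)ΔT = P/(A₁E₁) + P/(A₂E₂).
|α₁ − α₂|·ΔT = 7.8×10⁻⁶ × 150 = 0.00117.
1/(A₁E₁) + 1/(A₂E₂) = 1/(1625×114×10³) + 1/(400×150×10³) = 2.206×10⁻⁸ N⁻¹.
So P = 0.00117 / 2.206×10⁻⁸ = 53.03 kN.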